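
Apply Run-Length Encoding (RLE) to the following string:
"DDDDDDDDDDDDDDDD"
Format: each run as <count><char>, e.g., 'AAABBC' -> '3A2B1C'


Scanning runs left to right:
  i=0: run of 'D' x 16 -> '16D'

RLE = 16D


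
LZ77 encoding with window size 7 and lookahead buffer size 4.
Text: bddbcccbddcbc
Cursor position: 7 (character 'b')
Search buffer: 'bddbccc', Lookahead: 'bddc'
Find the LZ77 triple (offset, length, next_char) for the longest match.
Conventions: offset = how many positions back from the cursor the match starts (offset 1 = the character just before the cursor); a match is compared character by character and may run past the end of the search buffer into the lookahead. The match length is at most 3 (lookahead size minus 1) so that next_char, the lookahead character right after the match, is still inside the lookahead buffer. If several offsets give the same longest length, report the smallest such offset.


Try each offset into the search buffer:
  offset=1 (pos 6, char 'c'): match length 0
  offset=2 (pos 5, char 'c'): match length 0
  offset=3 (pos 4, char 'c'): match length 0
  offset=4 (pos 3, char 'b'): match length 1
  offset=5 (pos 2, char 'd'): match length 0
  offset=6 (pos 1, char 'd'): match length 0
  offset=7 (pos 0, char 'b'): match length 3
Longest match has length 3 at offset 7.
next_char = character at position 7 + 3 = 10 -> 'c'

Best match: offset=7, length=3 (matching 'bdd' starting at position 0)
LZ77 triple: (7, 3, 'c')


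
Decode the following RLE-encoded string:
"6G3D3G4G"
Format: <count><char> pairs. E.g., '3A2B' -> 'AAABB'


Expanding each <count><char> pair:
  6G -> 'GGGGGG'
  3D -> 'DDD'
  3G -> 'GGG'
  4G -> 'GGGG'

Decoded = GGGGGGDDDGGGGGGG


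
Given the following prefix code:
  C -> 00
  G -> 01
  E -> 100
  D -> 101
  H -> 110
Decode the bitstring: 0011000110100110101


Decoding step by step:
Bits 00 -> C
Bits 110 -> H
Bits 00 -> C
Bits 110 -> H
Bits 100 -> E
Bits 110 -> H
Bits 101 -> D


Decoded message: CHCHEHD


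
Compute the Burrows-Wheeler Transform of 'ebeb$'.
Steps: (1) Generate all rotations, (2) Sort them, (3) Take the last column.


Rotations (sorted):
  0: $ebeb -> last char: b
  1: b$ebe -> last char: e
  2: beb$e -> last char: e
  3: eb$eb -> last char: b
  4: ebeb$ -> last char: $


BWT = beeb$


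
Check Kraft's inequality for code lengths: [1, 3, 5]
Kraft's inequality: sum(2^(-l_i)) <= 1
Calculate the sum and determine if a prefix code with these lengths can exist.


Sum = 2^(-1) + 2^(-3) + 2^(-5)
    = 0.5 + 0.125 + 0.03125
    = 21/32 = 0.65625
Since 0.65625 <= 1, Kraft's inequality IS satisfied.
A prefix code with these lengths CAN exist.

Kraft sum = 0.65625. Satisfied.


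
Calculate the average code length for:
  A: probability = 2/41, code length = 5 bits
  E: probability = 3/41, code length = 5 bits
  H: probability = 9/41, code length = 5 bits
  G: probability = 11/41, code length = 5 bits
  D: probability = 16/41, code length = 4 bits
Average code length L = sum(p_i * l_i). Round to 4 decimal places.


Weighted contributions p_i * l_i:
  A: (2/41) * 5 = 10/41
  E: (3/41) * 5 = 15/41
  H: (9/41) * 5 = 45/41
  G: (11/41) * 5 = 55/41
  D: (16/41) * 4 = 64/41
Sum = (10 + 15 + 45 + 55 + 64)/41 = 189/41

L = 189/41 = 4.6098 bits/symbol


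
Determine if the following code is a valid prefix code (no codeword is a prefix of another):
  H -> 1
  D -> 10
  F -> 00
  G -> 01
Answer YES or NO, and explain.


Checking each pair (does one codeword prefix another?):
  H='1' vs D='10': prefix -- VIOLATION

NO -- this is NOT a valid prefix code. H (1) is a prefix of D (10).


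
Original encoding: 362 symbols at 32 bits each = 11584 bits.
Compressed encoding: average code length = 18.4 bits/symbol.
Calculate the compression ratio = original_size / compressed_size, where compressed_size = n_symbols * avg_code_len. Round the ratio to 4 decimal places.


original_size = n_symbols * orig_bits = 362 * 32 = 11584 bits
compressed_size = n_symbols * avg_code_len = 362 * 18.4 = 6660.8 bits
ratio = original_size / compressed_size = 11584 / 6660.8 = 1.7391

Compression ratio = 1.7391


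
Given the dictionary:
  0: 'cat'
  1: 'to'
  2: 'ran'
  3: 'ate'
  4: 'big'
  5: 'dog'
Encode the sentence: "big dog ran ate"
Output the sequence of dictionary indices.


Look up each word in the dictionary:
  'big' -> 4
  'dog' -> 5
  'ran' -> 2
  'ate' -> 3

Encoded: [4, 5, 2, 3]


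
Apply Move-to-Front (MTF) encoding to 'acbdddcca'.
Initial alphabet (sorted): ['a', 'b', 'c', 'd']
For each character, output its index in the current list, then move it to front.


MTF encoding:
'a': index 0 in ['a', 'b', 'c', 'd'] -> ['a', 'b', 'c', 'd']
'c': index 2 in ['a', 'b', 'c', 'd'] -> ['c', 'a', 'b', 'd']
'b': index 2 in ['c', 'a', 'b', 'd'] -> ['b', 'c', 'a', 'd']
'd': index 3 in ['b', 'c', 'a', 'd'] -> ['d', 'b', 'c', 'a']
'd': index 0 in ['d', 'b', 'c', 'a'] -> ['d', 'b', 'c', 'a']
'd': index 0 in ['d', 'b', 'c', 'a'] -> ['d', 'b', 'c', 'a']
'c': index 2 in ['d', 'b', 'c', 'a'] -> ['c', 'd', 'b', 'a']
'c': index 0 in ['c', 'd', 'b', 'a'] -> ['c', 'd', 'b', 'a']
'a': index 3 in ['c', 'd', 'b', 'a'] -> ['a', 'c', 'd', 'b']


Output: [0, 2, 2, 3, 0, 0, 2, 0, 3]


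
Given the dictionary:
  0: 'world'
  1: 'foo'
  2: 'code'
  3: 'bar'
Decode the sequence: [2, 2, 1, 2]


Look up each index in the dictionary:
  2 -> 'code'
  2 -> 'code'
  1 -> 'foo'
  2 -> 'code'

Decoded: "code code foo code"


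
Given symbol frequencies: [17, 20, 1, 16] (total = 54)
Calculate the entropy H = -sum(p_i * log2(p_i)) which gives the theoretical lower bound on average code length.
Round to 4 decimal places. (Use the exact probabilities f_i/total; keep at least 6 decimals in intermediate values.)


Per-symbol terms -p_i * log2(p_i) with p_i = f_i/54:
  p = 17/54 = 0.314815: log2(p) = -1.667425, -p*log2(p) = 0.524930
  p = 20/54 = 0.370370: log2(p) = -1.432959, -p*log2(p) = 0.530726
  p = 1/54 = 0.018519: log2(p) = -5.754888, -p*log2(p) = 0.106572
  p = 16/54 = 0.296296: log2(p) = -1.754888, -p*log2(p) = 0.519967
H = 0.524930 + 0.530726 + 0.106572 + 0.519967 = 1.682195

H = 1.6822 bits/symbol


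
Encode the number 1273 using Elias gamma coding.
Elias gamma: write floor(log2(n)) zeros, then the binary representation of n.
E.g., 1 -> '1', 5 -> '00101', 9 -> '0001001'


num_bits = floor(log2(1273)) + 1 = 11
leading_zeros = num_bits - 1 = 10
binary(1273) = 10011111001

Elias gamma(1273) = '0000000000' + '10011111001' = 000000000010011111001 (21 bits)


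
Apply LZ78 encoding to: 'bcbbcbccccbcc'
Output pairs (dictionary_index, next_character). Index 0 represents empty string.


LZ78 encoding steps:
Dictionary: {0: ''}
Step 1: w='' (idx 0), next='b' -> output (0, 'b'), add 'b' as idx 1
Step 2: w='' (idx 0), next='c' -> output (0, 'c'), add 'c' as idx 2
Step 3: w='b' (idx 1), next='b' -> output (1, 'b'), add 'bb' as idx 3
Step 4: w='c' (idx 2), next='b' -> output (2, 'b'), add 'cb' as idx 4
Step 5: w='c' (idx 2), next='c' -> output (2, 'c'), add 'cc' as idx 5
Step 6: w='cc' (idx 5), next='b' -> output (5, 'b'), add 'ccb' as idx 6
Step 7: w='cc' (idx 5), end of input -> output (5, '')


Encoded: [(0, 'b'), (0, 'c'), (1, 'b'), (2, 'b'), (2, 'c'), (5, 'b'), (5, '')]


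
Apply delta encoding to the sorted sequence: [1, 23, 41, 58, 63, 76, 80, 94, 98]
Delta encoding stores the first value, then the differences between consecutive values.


First value: 1
Deltas:
  23 - 1 = 22
  41 - 23 = 18
  58 - 41 = 17
  63 - 58 = 5
  76 - 63 = 13
  80 - 76 = 4
  94 - 80 = 14
  98 - 94 = 4


Delta encoded: [1, 22, 18, 17, 5, 13, 4, 14, 4]


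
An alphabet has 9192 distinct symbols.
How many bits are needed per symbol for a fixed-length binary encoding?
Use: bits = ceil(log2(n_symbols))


log2(9192) = 13.1662
Bracket: 2^13 = 8192 < 9192 <= 2^14 = 16384
So ceil(log2(9192)) = 14

bits = ceil(log2(9192)) = ceil(13.1662) = 14 bits


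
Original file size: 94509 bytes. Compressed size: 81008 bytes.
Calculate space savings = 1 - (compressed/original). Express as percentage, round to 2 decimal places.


ratio = compressed/original = 81008/94509 = 0.857146
savings = 1 - ratio = 1 - 0.857146 = 0.142854
as a percentage: 0.142854 * 100 = 14.29%

Space savings = 1 - 81008/94509 = 14.29%


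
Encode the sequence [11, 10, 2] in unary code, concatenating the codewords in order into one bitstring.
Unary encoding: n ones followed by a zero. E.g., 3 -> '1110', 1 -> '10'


Encode each number as n ones followed by a terminating 0:
  11 -> 111111111110 (12 bits)
  10 -> 11111111110 (11 bits)
  2 -> 110 (3 bits)
Total length = 12 + 11 + 3 = 26 bits.

Unary([11, 10, 2]) = 11111111111011111111110110 (26 bits)


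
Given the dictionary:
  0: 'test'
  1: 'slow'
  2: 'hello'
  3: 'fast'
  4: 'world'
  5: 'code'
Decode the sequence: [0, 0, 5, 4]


Look up each index in the dictionary:
  0 -> 'test'
  0 -> 'test'
  5 -> 'code'
  4 -> 'world'

Decoded: "test test code world"


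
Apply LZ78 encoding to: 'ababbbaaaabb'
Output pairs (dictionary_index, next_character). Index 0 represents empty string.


LZ78 encoding steps:
Dictionary: {0: ''}
Step 1: w='' (idx 0), next='a' -> output (0, 'a'), add 'a' as idx 1
Step 2: w='' (idx 0), next='b' -> output (0, 'b'), add 'b' as idx 2
Step 3: w='a' (idx 1), next='b' -> output (1, 'b'), add 'ab' as idx 3
Step 4: w='b' (idx 2), next='b' -> output (2, 'b'), add 'bb' as idx 4
Step 5: w='a' (idx 1), next='a' -> output (1, 'a'), add 'aa' as idx 5
Step 6: w='aa' (idx 5), next='b' -> output (5, 'b'), add 'aab' as idx 6
Step 7: w='b' (idx 2), end of input -> output (2, '')


Encoded: [(0, 'a'), (0, 'b'), (1, 'b'), (2, 'b'), (1, 'a'), (5, 'b'), (2, '')]


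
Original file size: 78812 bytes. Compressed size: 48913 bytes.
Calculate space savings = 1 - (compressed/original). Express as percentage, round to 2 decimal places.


ratio = compressed/original = 48913/78812 = 0.620629
savings = 1 - ratio = 1 - 0.620629 = 0.379371
as a percentage: 0.379371 * 100 = 37.94%

Space savings = 1 - 48913/78812 = 37.94%


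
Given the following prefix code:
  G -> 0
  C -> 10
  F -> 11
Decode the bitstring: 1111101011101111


Decoding step by step:
Bits 11 -> F
Bits 11 -> F
Bits 10 -> C
Bits 10 -> C
Bits 11 -> F
Bits 10 -> C
Bits 11 -> F
Bits 11 -> F


Decoded message: FFCCFCFF


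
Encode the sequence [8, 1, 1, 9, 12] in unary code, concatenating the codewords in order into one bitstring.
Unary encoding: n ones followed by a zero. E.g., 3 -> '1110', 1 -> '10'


Encode each number as n ones followed by a terminating 0:
  8 -> 111111110 (9 bits)
  1 -> 10 (2 bits)
  1 -> 10 (2 bits)
  9 -> 1111111110 (10 bits)
  12 -> 1111111111110 (13 bits)
Total length = 9 + 2 + 2 + 10 + 13 = 36 bits.

Unary([8, 1, 1, 9, 12]) = 111111110101011111111101111111111110 (36 bits)


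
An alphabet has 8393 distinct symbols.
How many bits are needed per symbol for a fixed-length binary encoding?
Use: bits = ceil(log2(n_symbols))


log2(8393) = 13.035
Bracket: 2^13 = 8192 < 8393 <= 2^14 = 16384
So ceil(log2(8393)) = 14

bits = ceil(log2(8393)) = ceil(13.035) = 14 bits


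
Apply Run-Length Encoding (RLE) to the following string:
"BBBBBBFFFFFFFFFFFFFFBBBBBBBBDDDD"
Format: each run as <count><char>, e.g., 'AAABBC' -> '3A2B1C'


Scanning runs left to right:
  i=0: run of 'B' x 6 -> '6B'
  i=6: run of 'F' x 14 -> '14F'
  i=20: run of 'B' x 8 -> '8B'
  i=28: run of 'D' x 4 -> '4D'

RLE = 6B14F8B4D


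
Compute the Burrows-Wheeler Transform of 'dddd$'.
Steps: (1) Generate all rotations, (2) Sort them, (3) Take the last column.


Rotations (sorted):
  0: $dddd -> last char: d
  1: d$ddd -> last char: d
  2: dd$dd -> last char: d
  3: ddd$d -> last char: d
  4: dddd$ -> last char: $


BWT = dddd$


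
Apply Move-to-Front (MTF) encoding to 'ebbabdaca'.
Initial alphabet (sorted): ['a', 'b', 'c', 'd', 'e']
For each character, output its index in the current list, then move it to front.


MTF encoding:
'e': index 4 in ['a', 'b', 'c', 'd', 'e'] -> ['e', 'a', 'b', 'c', 'd']
'b': index 2 in ['e', 'a', 'b', 'c', 'd'] -> ['b', 'e', 'a', 'c', 'd']
'b': index 0 in ['b', 'e', 'a', 'c', 'd'] -> ['b', 'e', 'a', 'c', 'd']
'a': index 2 in ['b', 'e', 'a', 'c', 'd'] -> ['a', 'b', 'e', 'c', 'd']
'b': index 1 in ['a', 'b', 'e', 'c', 'd'] -> ['b', 'a', 'e', 'c', 'd']
'd': index 4 in ['b', 'a', 'e', 'c', 'd'] -> ['d', 'b', 'a', 'e', 'c']
'a': index 2 in ['d', 'b', 'a', 'e', 'c'] -> ['a', 'd', 'b', 'e', 'c']
'c': index 4 in ['a', 'd', 'b', 'e', 'c'] -> ['c', 'a', 'd', 'b', 'e']
'a': index 1 in ['c', 'a', 'd', 'b', 'e'] -> ['a', 'c', 'd', 'b', 'e']


Output: [4, 2, 0, 2, 1, 4, 2, 4, 1]


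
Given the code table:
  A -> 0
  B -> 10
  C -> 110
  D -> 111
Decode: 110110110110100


Decoding:
110 -> C
110 -> C
110 -> C
110 -> C
10 -> B
0 -> A


Result: CCCCBA


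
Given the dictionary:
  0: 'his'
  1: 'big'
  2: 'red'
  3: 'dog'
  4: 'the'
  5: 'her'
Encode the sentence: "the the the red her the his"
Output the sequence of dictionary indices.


Look up each word in the dictionary:
  'the' -> 4
  'the' -> 4
  'the' -> 4
  'red' -> 2
  'her' -> 5
  'the' -> 4
  'his' -> 0

Encoded: [4, 4, 4, 2, 5, 4, 0]


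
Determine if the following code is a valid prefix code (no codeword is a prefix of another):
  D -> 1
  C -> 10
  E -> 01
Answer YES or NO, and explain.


Checking each pair (does one codeword prefix another?):
  D='1' vs C='10': prefix -- VIOLATION

NO -- this is NOT a valid prefix code. D (1) is a prefix of C (10).


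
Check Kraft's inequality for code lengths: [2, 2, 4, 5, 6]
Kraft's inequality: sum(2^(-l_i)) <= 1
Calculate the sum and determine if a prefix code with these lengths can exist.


Sum = 2^(-2) + 2^(-2) + 2^(-4) + 2^(-5) + 2^(-6)
    = 0.25 + 0.25 + 0.0625 + 0.03125 + 0.015625
    = 39/64 = 0.609375
Since 0.609375 <= 1, Kraft's inequality IS satisfied.
A prefix code with these lengths CAN exist.

Kraft sum = 0.609375. Satisfied.


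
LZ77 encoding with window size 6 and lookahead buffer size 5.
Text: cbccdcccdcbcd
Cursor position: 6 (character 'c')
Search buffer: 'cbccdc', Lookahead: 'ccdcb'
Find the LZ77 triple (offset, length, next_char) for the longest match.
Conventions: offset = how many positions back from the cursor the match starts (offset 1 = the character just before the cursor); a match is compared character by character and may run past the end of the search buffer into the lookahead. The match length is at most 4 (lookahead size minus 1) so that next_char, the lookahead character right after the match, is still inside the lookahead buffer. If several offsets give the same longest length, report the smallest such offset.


Try each offset into the search buffer:
  offset=1 (pos 5, char 'c'): match length 2
  offset=2 (pos 4, char 'd'): match length 0
  offset=3 (pos 3, char 'c'): match length 1
  offset=4 (pos 2, char 'c'): match length 4
  offset=5 (pos 1, char 'b'): match length 0
  offset=6 (pos 0, char 'c'): match length 1
Longest match has length 4 at offset 4.
next_char = character at position 6 + 4 = 10 -> 'b'

Best match: offset=4, length=4 (matching 'ccdc' starting at position 2)
LZ77 triple: (4, 4, 'b')


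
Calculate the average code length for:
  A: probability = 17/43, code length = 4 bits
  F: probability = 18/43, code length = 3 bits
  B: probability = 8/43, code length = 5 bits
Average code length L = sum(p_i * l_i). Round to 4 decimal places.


Weighted contributions p_i * l_i:
  A: (17/43) * 4 = 68/43
  F: (18/43) * 3 = 54/43
  B: (8/43) * 5 = 40/43
Sum = (68 + 54 + 40)/43 = 162/43

L = 162/43 = 3.7674 bits/symbol


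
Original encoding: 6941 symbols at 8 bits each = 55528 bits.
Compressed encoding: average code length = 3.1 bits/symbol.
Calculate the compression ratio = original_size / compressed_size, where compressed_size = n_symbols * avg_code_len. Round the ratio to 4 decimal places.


original_size = n_symbols * orig_bits = 6941 * 8 = 55528 bits
compressed_size = n_symbols * avg_code_len = 6941 * 3.1 = 21517.1 bits
ratio = original_size / compressed_size = 55528 / 21517.1 = 2.5806

Compression ratio = 2.5806


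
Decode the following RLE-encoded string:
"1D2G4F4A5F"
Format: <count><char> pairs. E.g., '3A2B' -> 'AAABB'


Expanding each <count><char> pair:
  1D -> 'D'
  2G -> 'GG'
  4F -> 'FFFF'
  4A -> 'AAAA'
  5F -> 'FFFFF'

Decoded = DGGFFFFAAAAFFFFF


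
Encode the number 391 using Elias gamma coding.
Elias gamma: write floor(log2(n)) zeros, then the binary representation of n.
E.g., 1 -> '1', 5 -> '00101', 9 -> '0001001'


num_bits = floor(log2(391)) + 1 = 9
leading_zeros = num_bits - 1 = 8
binary(391) = 110000111

Elias gamma(391) = '00000000' + '110000111' = 00000000110000111 (17 bits)


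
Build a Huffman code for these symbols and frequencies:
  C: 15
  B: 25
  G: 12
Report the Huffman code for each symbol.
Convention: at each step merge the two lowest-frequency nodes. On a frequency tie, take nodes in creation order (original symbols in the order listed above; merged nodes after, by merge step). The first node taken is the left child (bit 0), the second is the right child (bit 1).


Huffman tree construction:
Step 1: Merge G(12) + C(15) = 27
Step 2: Merge B(25) + (G+C)(27) = 52
Read each symbol's code off the tree from the root (left child = 0, right child = 1).

Codes:
  C: 11 (length 2)
  B: 0 (length 1)
  G: 10 (length 2)
Average code length: 79/52 = 1.5192 bits/symbol


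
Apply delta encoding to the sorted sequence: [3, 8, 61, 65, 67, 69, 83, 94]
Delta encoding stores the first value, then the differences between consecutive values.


First value: 3
Deltas:
  8 - 3 = 5
  61 - 8 = 53
  65 - 61 = 4
  67 - 65 = 2
  69 - 67 = 2
  83 - 69 = 14
  94 - 83 = 11


Delta encoded: [3, 5, 53, 4, 2, 2, 14, 11]


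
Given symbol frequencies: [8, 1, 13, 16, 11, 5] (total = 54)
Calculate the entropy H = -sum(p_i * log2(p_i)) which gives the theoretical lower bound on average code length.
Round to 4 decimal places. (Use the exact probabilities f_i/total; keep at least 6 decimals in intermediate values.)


Per-symbol terms -p_i * log2(p_i) with p_i = f_i/54:
  p = 8/54 = 0.148148: log2(p) = -2.754888, -p*log2(p) = 0.408131
  p = 1/54 = 0.018519: log2(p) = -5.754888, -p*log2(p) = 0.106572
  p = 13/54 = 0.240741: log2(p) = -2.054448, -p*log2(p) = 0.494589
  p = 16/54 = 0.296296: log2(p) = -1.754888, -p*log2(p) = 0.519967
  p = 11/54 = 0.203704: log2(p) = -2.295456, -p*log2(p) = 0.467593
  p = 5/54 = 0.092593: log2(p) = -3.432959, -p*log2(p) = 0.317867
H = 0.408131 + 0.106572 + 0.494589 + 0.519967 + 0.467593 + 0.317867 = 2.314719

H = 2.3147 bits/symbol


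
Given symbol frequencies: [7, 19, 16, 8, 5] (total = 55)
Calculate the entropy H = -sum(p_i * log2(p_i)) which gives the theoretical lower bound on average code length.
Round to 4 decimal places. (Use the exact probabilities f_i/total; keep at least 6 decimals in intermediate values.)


Per-symbol terms -p_i * log2(p_i) with p_i = f_i/55:
  p = 7/55 = 0.127273: log2(p) = -2.974005, -p*log2(p) = 0.378510
  p = 19/55 = 0.345455: log2(p) = -1.533432, -p*log2(p) = 0.529731
  p = 16/55 = 0.290909: log2(p) = -1.781360, -p*log2(p) = 0.518214
  p = 8/55 = 0.145455: log2(p) = -2.781360, -p*log2(p) = 0.404561
  p = 5/55 = 0.090909: log2(p) = -3.459432, -p*log2(p) = 0.314494
H = 0.378510 + 0.529731 + 0.518214 + 0.404561 + 0.314494 = 2.145510

H = 2.1455 bits/symbol


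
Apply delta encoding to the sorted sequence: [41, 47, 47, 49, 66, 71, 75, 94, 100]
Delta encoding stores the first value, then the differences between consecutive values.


First value: 41
Deltas:
  47 - 41 = 6
  47 - 47 = 0
  49 - 47 = 2
  66 - 49 = 17
  71 - 66 = 5
  75 - 71 = 4
  94 - 75 = 19
  100 - 94 = 6


Delta encoded: [41, 6, 0, 2, 17, 5, 4, 19, 6]


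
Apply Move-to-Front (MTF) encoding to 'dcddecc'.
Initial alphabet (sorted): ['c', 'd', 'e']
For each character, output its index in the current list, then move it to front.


MTF encoding:
'd': index 1 in ['c', 'd', 'e'] -> ['d', 'c', 'e']
'c': index 1 in ['d', 'c', 'e'] -> ['c', 'd', 'e']
'd': index 1 in ['c', 'd', 'e'] -> ['d', 'c', 'e']
'd': index 0 in ['d', 'c', 'e'] -> ['d', 'c', 'e']
'e': index 2 in ['d', 'c', 'e'] -> ['e', 'd', 'c']
'c': index 2 in ['e', 'd', 'c'] -> ['c', 'e', 'd']
'c': index 0 in ['c', 'e', 'd'] -> ['c', 'e', 'd']


Output: [1, 1, 1, 0, 2, 2, 0]


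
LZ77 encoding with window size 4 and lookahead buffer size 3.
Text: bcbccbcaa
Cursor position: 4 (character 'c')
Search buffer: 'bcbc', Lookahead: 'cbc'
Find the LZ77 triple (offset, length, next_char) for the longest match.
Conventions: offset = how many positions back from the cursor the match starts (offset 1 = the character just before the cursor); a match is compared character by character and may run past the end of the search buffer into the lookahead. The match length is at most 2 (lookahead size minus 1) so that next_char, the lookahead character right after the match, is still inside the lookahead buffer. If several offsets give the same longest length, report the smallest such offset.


Try each offset into the search buffer:
  offset=1 (pos 3, char 'c'): match length 1
  offset=2 (pos 2, char 'b'): match length 0
  offset=3 (pos 1, char 'c'): match length 2
  offset=4 (pos 0, char 'b'): match length 0
Longest match has length 2 at offset 3.
next_char = character at position 4 + 2 = 6 -> 'c'

Best match: offset=3, length=2 (matching 'cb' starting at position 1)
LZ77 triple: (3, 2, 'c')


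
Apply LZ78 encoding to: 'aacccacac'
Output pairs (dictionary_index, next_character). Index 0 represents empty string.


LZ78 encoding steps:
Dictionary: {0: ''}
Step 1: w='' (idx 0), next='a' -> output (0, 'a'), add 'a' as idx 1
Step 2: w='a' (idx 1), next='c' -> output (1, 'c'), add 'ac' as idx 2
Step 3: w='' (idx 0), next='c' -> output (0, 'c'), add 'c' as idx 3
Step 4: w='c' (idx 3), next='a' -> output (3, 'a'), add 'ca' as idx 4
Step 5: w='ca' (idx 4), next='c' -> output (4, 'c'), add 'cac' as idx 5


Encoded: [(0, 'a'), (1, 'c'), (0, 'c'), (3, 'a'), (4, 'c')]


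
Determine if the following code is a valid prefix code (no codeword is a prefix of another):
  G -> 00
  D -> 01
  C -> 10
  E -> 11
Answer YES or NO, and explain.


Checking each pair (does one codeword prefix another?):
  G='00' vs D='01': no prefix
  G='00' vs C='10': no prefix
  G='00' vs E='11': no prefix
  D='01' vs G='00': no prefix
  D='01' vs C='10': no prefix
  D='01' vs E='11': no prefix
  C='10' vs G='00': no prefix
  C='10' vs D='01': no prefix
  C='10' vs E='11': no prefix
  E='11' vs G='00': no prefix
  E='11' vs D='01': no prefix
  E='11' vs C='10': no prefix
No violation found over all pairs.

YES -- this is a valid prefix code. No codeword is a prefix of any other codeword.


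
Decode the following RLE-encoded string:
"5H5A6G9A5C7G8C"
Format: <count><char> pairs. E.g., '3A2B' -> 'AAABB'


Expanding each <count><char> pair:
  5H -> 'HHHHH'
  5A -> 'AAAAA'
  6G -> 'GGGGGG'
  9A -> 'AAAAAAAAA'
  5C -> 'CCCCC'
  7G -> 'GGGGGGG'
  8C -> 'CCCCCCCC'

Decoded = HHHHHAAAAAGGGGGGAAAAAAAAACCCCCGGGGGGGCCCCCCCC


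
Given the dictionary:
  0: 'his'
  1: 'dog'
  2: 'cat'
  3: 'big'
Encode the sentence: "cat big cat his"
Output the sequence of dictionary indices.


Look up each word in the dictionary:
  'cat' -> 2
  'big' -> 3
  'cat' -> 2
  'his' -> 0

Encoded: [2, 3, 2, 0]


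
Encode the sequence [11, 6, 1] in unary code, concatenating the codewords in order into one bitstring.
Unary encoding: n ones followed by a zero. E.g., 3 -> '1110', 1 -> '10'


Encode each number as n ones followed by a terminating 0:
  11 -> 111111111110 (12 bits)
  6 -> 1111110 (7 bits)
  1 -> 10 (2 bits)
Total length = 12 + 7 + 2 = 21 bits.

Unary([11, 6, 1]) = 111111111110111111010 (21 bits)


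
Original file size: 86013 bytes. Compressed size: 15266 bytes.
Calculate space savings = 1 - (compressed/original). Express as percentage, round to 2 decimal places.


ratio = compressed/original = 15266/86013 = 0.177485
savings = 1 - ratio = 1 - 0.177485 = 0.822515
as a percentage: 0.822515 * 100 = 82.25%

Space savings = 1 - 15266/86013 = 82.25%


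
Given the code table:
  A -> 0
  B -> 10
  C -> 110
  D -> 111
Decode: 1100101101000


Decoding:
110 -> C
0 -> A
10 -> B
110 -> C
10 -> B
0 -> A
0 -> A


Result: CABCBAA


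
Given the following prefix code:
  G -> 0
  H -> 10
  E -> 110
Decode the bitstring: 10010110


Decoding step by step:
Bits 10 -> H
Bits 0 -> G
Bits 10 -> H
Bits 110 -> E


Decoded message: HGHE


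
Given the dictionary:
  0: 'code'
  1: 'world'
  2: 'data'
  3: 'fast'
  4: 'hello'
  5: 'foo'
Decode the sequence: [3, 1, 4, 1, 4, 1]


Look up each index in the dictionary:
  3 -> 'fast'
  1 -> 'world'
  4 -> 'hello'
  1 -> 'world'
  4 -> 'hello'
  1 -> 'world'

Decoded: "fast world hello world hello world"


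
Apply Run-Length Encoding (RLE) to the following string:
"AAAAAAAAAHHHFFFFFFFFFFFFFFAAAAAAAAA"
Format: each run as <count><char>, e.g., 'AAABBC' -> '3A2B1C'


Scanning runs left to right:
  i=0: run of 'A' x 9 -> '9A'
  i=9: run of 'H' x 3 -> '3H'
  i=12: run of 'F' x 14 -> '14F'
  i=26: run of 'A' x 9 -> '9A'

RLE = 9A3H14F9A


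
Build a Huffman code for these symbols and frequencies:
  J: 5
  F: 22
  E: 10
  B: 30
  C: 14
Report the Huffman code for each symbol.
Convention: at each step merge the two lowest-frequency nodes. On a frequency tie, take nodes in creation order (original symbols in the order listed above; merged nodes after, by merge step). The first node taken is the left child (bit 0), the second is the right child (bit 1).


Huffman tree construction:
Step 1: Merge J(5) + E(10) = 15
Step 2: Merge C(14) + (J+E)(15) = 29
Step 3: Merge F(22) + (C+(J+E))(29) = 51
Step 4: Merge B(30) + (F+(C+(J+E)))(51) = 81
Read each symbol's code off the tree from the root (left child = 0, right child = 1).

Codes:
  J: 1110 (length 4)
  F: 10 (length 2)
  E: 1111 (length 4)
  B: 0 (length 1)
  C: 110 (length 3)
Average code length: 176/81 = 2.1728 bits/symbol


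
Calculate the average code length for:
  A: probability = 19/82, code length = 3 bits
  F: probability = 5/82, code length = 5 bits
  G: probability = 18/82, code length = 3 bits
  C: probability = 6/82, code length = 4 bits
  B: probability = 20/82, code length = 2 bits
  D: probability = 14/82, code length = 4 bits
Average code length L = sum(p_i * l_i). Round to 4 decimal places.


Weighted contributions p_i * l_i:
  A: (19/82) * 3 = 57/82
  F: (5/82) * 5 = 25/82
  G: (18/82) * 3 = 54/82
  C: (6/82) * 4 = 24/82
  B: (20/82) * 2 = 40/82
  D: (14/82) * 4 = 56/82
Sum = (57 + 25 + 54 + 24 + 40 + 56)/82 = 256/82

L = 256/82 = 3.1220 bits/symbol


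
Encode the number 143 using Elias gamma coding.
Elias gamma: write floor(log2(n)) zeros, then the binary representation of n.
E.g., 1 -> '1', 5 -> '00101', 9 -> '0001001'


num_bits = floor(log2(143)) + 1 = 8
leading_zeros = num_bits - 1 = 7
binary(143) = 10001111

Elias gamma(143) = '0000000' + '10001111' = 000000010001111 (15 bits)


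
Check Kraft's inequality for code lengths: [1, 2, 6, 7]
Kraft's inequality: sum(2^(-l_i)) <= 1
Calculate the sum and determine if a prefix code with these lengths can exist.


Sum = 2^(-1) + 2^(-2) + 2^(-6) + 2^(-7)
    = 0.5 + 0.25 + 0.015625 + 0.0078125
    = 99/128 = 0.7734375
Since 0.7734375 <= 1, Kraft's inequality IS satisfied.
A prefix code with these lengths CAN exist.

Kraft sum = 0.7734375. Satisfied.


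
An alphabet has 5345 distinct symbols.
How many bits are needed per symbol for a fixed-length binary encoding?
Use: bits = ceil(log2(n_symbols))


log2(5345) = 12.384
Bracket: 2^12 = 4096 < 5345 <= 2^13 = 8192
So ceil(log2(5345)) = 13

bits = ceil(log2(5345)) = ceil(12.384) = 13 bits


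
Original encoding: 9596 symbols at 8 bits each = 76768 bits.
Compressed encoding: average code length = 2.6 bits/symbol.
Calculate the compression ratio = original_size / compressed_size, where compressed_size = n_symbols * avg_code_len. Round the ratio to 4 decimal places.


original_size = n_symbols * orig_bits = 9596 * 8 = 76768 bits
compressed_size = n_symbols * avg_code_len = 9596 * 2.6 = 24949.6 bits
ratio = original_size / compressed_size = 76768 / 24949.6 = 3.0769

Compression ratio = 3.0769


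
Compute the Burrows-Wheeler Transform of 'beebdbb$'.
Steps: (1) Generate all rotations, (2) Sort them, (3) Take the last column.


Rotations (sorted):
  0: $beebdbb -> last char: b
  1: b$beebdb -> last char: b
  2: bb$beebd -> last char: d
  3: bdbb$bee -> last char: e
  4: beebdbb$ -> last char: $
  5: dbb$beeb -> last char: b
  6: ebdbb$be -> last char: e
  7: eebdbb$b -> last char: b


BWT = bbde$beb


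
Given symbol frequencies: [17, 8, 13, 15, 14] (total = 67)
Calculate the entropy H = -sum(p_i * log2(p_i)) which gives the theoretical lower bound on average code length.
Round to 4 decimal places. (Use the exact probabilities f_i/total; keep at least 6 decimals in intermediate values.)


Per-symbol terms -p_i * log2(p_i) with p_i = f_i/67:
  p = 17/67 = 0.253731: log2(p) = -1.978626, -p*log2(p) = 0.502040
  p = 8/67 = 0.119403: log2(p) = -3.066089, -p*log2(p) = 0.366100
  p = 13/67 = 0.194030: log2(p) = -2.365649, -p*log2(p) = 0.459007
  p = 15/67 = 0.223881: log2(p) = -2.159199, -p*log2(p) = 0.483403
  p = 14/67 = 0.208955: log2(p) = -2.258734, -p*log2(p) = 0.471974
H = 0.502040 + 0.366100 + 0.459007 + 0.483403 + 0.471974 = 2.282524

H = 2.2825 bits/symbol


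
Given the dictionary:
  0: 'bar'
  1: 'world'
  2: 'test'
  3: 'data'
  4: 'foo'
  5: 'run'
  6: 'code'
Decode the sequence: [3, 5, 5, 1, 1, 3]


Look up each index in the dictionary:
  3 -> 'data'
  5 -> 'run'
  5 -> 'run'
  1 -> 'world'
  1 -> 'world'
  3 -> 'data'

Decoded: "data run run world world data"


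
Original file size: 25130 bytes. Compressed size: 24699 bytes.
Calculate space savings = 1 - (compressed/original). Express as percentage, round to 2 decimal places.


ratio = compressed/original = 24699/25130 = 0.982849
savings = 1 - ratio = 1 - 0.982849 = 0.017151
as a percentage: 0.017151 * 100 = 1.72%

Space savings = 1 - 24699/25130 = 1.72%


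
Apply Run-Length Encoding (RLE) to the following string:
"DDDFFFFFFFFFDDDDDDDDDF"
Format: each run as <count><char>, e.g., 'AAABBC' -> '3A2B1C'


Scanning runs left to right:
  i=0: run of 'D' x 3 -> '3D'
  i=3: run of 'F' x 9 -> '9F'
  i=12: run of 'D' x 9 -> '9D'
  i=21: run of 'F' x 1 -> '1F'

RLE = 3D9F9D1F


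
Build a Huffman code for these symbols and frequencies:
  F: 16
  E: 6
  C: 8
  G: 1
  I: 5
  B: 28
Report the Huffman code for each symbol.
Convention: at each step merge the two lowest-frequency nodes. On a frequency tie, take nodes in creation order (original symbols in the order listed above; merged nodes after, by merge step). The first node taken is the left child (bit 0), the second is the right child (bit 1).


Huffman tree construction:
Step 1: Merge G(1) + I(5) = 6
Step 2: Merge E(6) + (G+I)(6) = 12
Step 3: Merge C(8) + (E+(G+I))(12) = 20
Step 4: Merge F(16) + (C+(E+(G+I)))(20) = 36
Step 5: Merge B(28) + (F+(C+(E+(G+I))))(36) = 64
Read each symbol's code off the tree from the root (left child = 0, right child = 1).

Codes:
  F: 10 (length 2)
  E: 1110 (length 4)
  C: 110 (length 3)
  G: 11110 (length 5)
  I: 11111 (length 5)
  B: 0 (length 1)
Average code length: 138/64 = 2.1563 bits/symbol


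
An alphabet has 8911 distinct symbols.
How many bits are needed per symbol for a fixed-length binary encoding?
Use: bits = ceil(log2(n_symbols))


log2(8911) = 13.1214
Bracket: 2^13 = 8192 < 8911 <= 2^14 = 16384
So ceil(log2(8911)) = 14

bits = ceil(log2(8911)) = ceil(13.1214) = 14 bits


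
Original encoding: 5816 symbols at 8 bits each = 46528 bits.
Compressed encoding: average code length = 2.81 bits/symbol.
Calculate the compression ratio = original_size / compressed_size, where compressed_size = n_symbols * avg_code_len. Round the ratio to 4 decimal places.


original_size = n_symbols * orig_bits = 5816 * 8 = 46528 bits
compressed_size = n_symbols * avg_code_len = 5816 * 2.81 = 16342.96 bits
ratio = original_size / compressed_size = 46528 / 16342.96 = 2.847

Compression ratio = 2.847


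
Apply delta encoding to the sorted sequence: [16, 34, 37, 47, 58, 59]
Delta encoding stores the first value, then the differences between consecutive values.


First value: 16
Deltas:
  34 - 16 = 18
  37 - 34 = 3
  47 - 37 = 10
  58 - 47 = 11
  59 - 58 = 1


Delta encoded: [16, 18, 3, 10, 11, 1]


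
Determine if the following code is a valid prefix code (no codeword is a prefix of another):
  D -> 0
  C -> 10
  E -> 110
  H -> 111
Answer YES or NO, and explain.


Checking each pair (does one codeword prefix another?):
  D='0' vs C='10': no prefix
  D='0' vs E='110': no prefix
  D='0' vs H='111': no prefix
  C='10' vs D='0': no prefix
  C='10' vs E='110': no prefix
  C='10' vs H='111': no prefix
  E='110' vs D='0': no prefix
  E='110' vs C='10': no prefix
  E='110' vs H='111': no prefix
  H='111' vs D='0': no prefix
  H='111' vs C='10': no prefix
  H='111' vs E='110': no prefix
No violation found over all pairs.

YES -- this is a valid prefix code. No codeword is a prefix of any other codeword.


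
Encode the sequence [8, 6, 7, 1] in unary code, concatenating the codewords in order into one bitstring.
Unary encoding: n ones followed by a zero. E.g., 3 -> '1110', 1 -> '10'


Encode each number as n ones followed by a terminating 0:
  8 -> 111111110 (9 bits)
  6 -> 1111110 (7 bits)
  7 -> 11111110 (8 bits)
  1 -> 10 (2 bits)
Total length = 9 + 7 + 8 + 2 = 26 bits.

Unary([8, 6, 7, 1]) = 11111111011111101111111010 (26 bits)


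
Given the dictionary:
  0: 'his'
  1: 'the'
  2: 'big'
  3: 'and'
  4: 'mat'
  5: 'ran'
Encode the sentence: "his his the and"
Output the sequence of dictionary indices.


Look up each word in the dictionary:
  'his' -> 0
  'his' -> 0
  'the' -> 1
  'and' -> 3

Encoded: [0, 0, 1, 3]


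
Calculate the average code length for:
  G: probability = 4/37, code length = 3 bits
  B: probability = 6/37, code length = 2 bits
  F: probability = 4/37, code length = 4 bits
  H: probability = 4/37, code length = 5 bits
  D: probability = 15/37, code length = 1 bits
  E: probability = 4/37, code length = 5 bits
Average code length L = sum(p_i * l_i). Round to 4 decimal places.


Weighted contributions p_i * l_i:
  G: (4/37) * 3 = 12/37
  B: (6/37) * 2 = 12/37
  F: (4/37) * 4 = 16/37
  H: (4/37) * 5 = 20/37
  D: (15/37) * 1 = 15/37
  E: (4/37) * 5 = 20/37
Sum = (12 + 12 + 16 + 20 + 15 + 20)/37 = 95/37

L = 95/37 = 2.5676 bits/symbol


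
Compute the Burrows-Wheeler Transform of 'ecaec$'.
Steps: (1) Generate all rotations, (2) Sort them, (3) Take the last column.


Rotations (sorted):
  0: $ecaec -> last char: c
  1: aec$ec -> last char: c
  2: c$ecae -> last char: e
  3: caec$e -> last char: e
  4: ec$eca -> last char: a
  5: ecaec$ -> last char: $


BWT = cceea$


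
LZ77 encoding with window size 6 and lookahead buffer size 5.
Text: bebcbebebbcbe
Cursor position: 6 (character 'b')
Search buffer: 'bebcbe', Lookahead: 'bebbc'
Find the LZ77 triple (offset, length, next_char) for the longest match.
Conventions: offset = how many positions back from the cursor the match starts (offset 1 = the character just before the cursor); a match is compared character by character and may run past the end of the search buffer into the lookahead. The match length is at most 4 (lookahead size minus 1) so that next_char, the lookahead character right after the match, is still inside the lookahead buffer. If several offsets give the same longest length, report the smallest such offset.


Try each offset into the search buffer:
  offset=1 (pos 5, char 'e'): match length 0
  offset=2 (pos 4, char 'b'): match length 3
  offset=3 (pos 3, char 'c'): match length 0
  offset=4 (pos 2, char 'b'): match length 1
  offset=5 (pos 1, char 'e'): match length 0
  offset=6 (pos 0, char 'b'): match length 3
Longest match has length 3, found at offsets 2, 6; take the smallest, offset 2.
next_char = character at position 6 + 3 = 9 -> 'b'

Best match: offset=2, length=3 (matching 'beb' starting at position 4)
LZ77 triple: (2, 3, 'b')


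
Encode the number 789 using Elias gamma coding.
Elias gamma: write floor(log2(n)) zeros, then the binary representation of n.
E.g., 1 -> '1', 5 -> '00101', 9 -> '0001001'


num_bits = floor(log2(789)) + 1 = 10
leading_zeros = num_bits - 1 = 9
binary(789) = 1100010101

Elias gamma(789) = '000000000' + '1100010101' = 0000000001100010101 (19 bits)


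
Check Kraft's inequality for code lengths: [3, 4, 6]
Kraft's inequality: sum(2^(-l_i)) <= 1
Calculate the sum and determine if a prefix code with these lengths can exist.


Sum = 2^(-3) + 2^(-4) + 2^(-6)
    = 0.125 + 0.0625 + 0.015625
    = 13/64 = 0.203125
Since 0.203125 <= 1, Kraft's inequality IS satisfied.
A prefix code with these lengths CAN exist.

Kraft sum = 0.203125. Satisfied.


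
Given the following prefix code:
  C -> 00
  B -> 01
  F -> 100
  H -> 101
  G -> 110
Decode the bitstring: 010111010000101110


Decoding step by step:
Bits 01 -> B
Bits 01 -> B
Bits 110 -> G
Bits 100 -> F
Bits 00 -> C
Bits 101 -> H
Bits 110 -> G


Decoded message: BBGFCHG


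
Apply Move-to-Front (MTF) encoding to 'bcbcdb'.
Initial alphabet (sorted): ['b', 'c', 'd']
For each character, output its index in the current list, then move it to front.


MTF encoding:
'b': index 0 in ['b', 'c', 'd'] -> ['b', 'c', 'd']
'c': index 1 in ['b', 'c', 'd'] -> ['c', 'b', 'd']
'b': index 1 in ['c', 'b', 'd'] -> ['b', 'c', 'd']
'c': index 1 in ['b', 'c', 'd'] -> ['c', 'b', 'd']
'd': index 2 in ['c', 'b', 'd'] -> ['d', 'c', 'b']
'b': index 2 in ['d', 'c', 'b'] -> ['b', 'd', 'c']


Output: [0, 1, 1, 1, 2, 2]


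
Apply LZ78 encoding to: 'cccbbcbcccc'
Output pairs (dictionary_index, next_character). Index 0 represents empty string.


LZ78 encoding steps:
Dictionary: {0: ''}
Step 1: w='' (idx 0), next='c' -> output (0, 'c'), add 'c' as idx 1
Step 2: w='c' (idx 1), next='c' -> output (1, 'c'), add 'cc' as idx 2
Step 3: w='' (idx 0), next='b' -> output (0, 'b'), add 'b' as idx 3
Step 4: w='b' (idx 3), next='c' -> output (3, 'c'), add 'bc' as idx 4
Step 5: w='bc' (idx 4), next='c' -> output (4, 'c'), add 'bcc' as idx 5
Step 6: w='cc' (idx 2), end of input -> output (2, '')


Encoded: [(0, 'c'), (1, 'c'), (0, 'b'), (3, 'c'), (4, 'c'), (2, '')]


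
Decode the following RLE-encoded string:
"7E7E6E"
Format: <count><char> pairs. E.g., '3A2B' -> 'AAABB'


Expanding each <count><char> pair:
  7E -> 'EEEEEEE'
  7E -> 'EEEEEEE'
  6E -> 'EEEEEE'

Decoded = EEEEEEEEEEEEEEEEEEEE


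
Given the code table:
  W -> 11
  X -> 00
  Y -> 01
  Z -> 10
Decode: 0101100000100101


Decoding:
01 -> Y
01 -> Y
10 -> Z
00 -> X
00 -> X
10 -> Z
01 -> Y
01 -> Y


Result: YYZXXZYY


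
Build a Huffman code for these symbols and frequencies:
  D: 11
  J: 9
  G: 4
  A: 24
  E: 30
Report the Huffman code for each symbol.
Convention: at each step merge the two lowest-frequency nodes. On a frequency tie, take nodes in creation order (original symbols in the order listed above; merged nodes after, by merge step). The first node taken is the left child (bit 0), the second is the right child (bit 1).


Huffman tree construction:
Step 1: Merge G(4) + J(9) = 13
Step 2: Merge D(11) + (G+J)(13) = 24
Step 3: Merge A(24) + (D+(G+J))(24) = 48
Step 4: Merge E(30) + (A+(D+(G+J)))(48) = 78
Read each symbol's code off the tree from the root (left child = 0, right child = 1).

Codes:
  D: 110 (length 3)
  J: 1111 (length 4)
  G: 1110 (length 4)
  A: 10 (length 2)
  E: 0 (length 1)
Average code length: 163/78 = 2.0897 bits/symbol


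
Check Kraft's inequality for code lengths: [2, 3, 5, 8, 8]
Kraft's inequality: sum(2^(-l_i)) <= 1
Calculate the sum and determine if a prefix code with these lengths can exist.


Sum = 2^(-2) + 2^(-3) + 2^(-5) + 2^(-8) + 2^(-8)
    = 0.25 + 0.125 + 0.03125 + 0.00390625 + 0.00390625
    = 106/256 = 0.4140625
Since 0.4140625 <= 1, Kraft's inequality IS satisfied.
A prefix code with these lengths CAN exist.

Kraft sum = 0.4140625. Satisfied.


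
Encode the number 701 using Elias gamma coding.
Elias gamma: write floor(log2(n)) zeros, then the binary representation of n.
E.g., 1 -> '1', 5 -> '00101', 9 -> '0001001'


num_bits = floor(log2(701)) + 1 = 10
leading_zeros = num_bits - 1 = 9
binary(701) = 1010111101

Elias gamma(701) = '000000000' + '1010111101' = 0000000001010111101 (19 bits)
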